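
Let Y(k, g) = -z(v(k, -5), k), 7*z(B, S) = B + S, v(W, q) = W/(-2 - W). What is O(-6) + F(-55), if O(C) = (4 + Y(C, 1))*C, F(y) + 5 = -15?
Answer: -353/7 ≈ -50.429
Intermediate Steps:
F(y) = -20 (F(y) = -5 - 15 = -20)
z(B, S) = B/7 + S/7 (z(B, S) = (B + S)/7 = B/7 + S/7)
Y(k, g) = -k/7 + k/(7*(2 + k)) (Y(k, g) = -((-k/(2 + k))/7 + k/7) = -(-k/(7*(2 + k)) + k/7) = -(k/7 - k/(7*(2 + k))) = -k/7 + k/(7*(2 + k)))
O(C) = C*(4 + C*(-1 - C)/(7*(2 + C))) (O(C) = (4 + C*(-1 - C)/(7*(2 + C)))*C = C*(4 + C*(-1 - C)/(7*(2 + C))))
O(-6) + F(-55) = (⅐)*(-6)*(-6 + (2 - 6)*(28 - 1*(-6)))/(2 - 6) - 20 = (⅐)*(-6)*(-6 - 4*(28 + 6))/(-4) - 20 = (⅐)*(-6)*(-¼)*(-6 - 4*34) - 20 = (⅐)*(-6)*(-¼)*(-6 - 136) - 20 = (⅐)*(-6)*(-¼)*(-142) - 20 = -213/7 - 20 = -353/7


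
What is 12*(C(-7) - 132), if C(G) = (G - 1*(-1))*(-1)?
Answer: -1512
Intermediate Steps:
C(G) = -1 - G (C(G) = (G + 1)*(-1) = (1 + G)*(-1) = -1 - G)
12*(C(-7) - 132) = 12*((-1 - 1*(-7)) - 132) = 12*((-1 + 7) - 132) = 12*(6 - 132) = 12*(-126) = -1512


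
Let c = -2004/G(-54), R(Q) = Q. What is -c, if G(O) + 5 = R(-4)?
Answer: -668/3 ≈ -222.67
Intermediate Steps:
G(O) = -9 (G(O) = -5 - 4 = -9)
c = 668/3 (c = -2004/(-9) = -2004*(-⅑) = 668/3 ≈ 222.67)
-c = -1*668/3 = -668/3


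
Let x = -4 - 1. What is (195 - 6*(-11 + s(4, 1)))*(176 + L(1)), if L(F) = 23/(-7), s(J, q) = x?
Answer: 351819/7 ≈ 50260.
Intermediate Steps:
x = -5
s(J, q) = -5
L(F) = -23/7 (L(F) = 23*(-⅐) = -23/7)
(195 - 6*(-11 + s(4, 1)))*(176 + L(1)) = (195 - 6*(-11 - 5))*(176 - 23/7) = (195 - 6*(-16))*(1209/7) = (195 + 96)*(1209/7) = 291*(1209/7) = 351819/7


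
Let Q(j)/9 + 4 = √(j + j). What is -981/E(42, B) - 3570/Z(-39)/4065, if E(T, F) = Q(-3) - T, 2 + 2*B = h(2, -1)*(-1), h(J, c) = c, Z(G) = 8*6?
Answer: 27605069/2373960 + 981*I*√6/730 ≈ 11.628 + 3.2917*I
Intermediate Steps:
Z(G) = 48
Q(j) = -36 + 9*√2*√j (Q(j) = -36 + 9*√(j + j) = -36 + 9*√(2*j) = -36 + 9*(√2*√j) = -36 + 9*√2*√j)
B = -½ (B = -1 + (-1*(-1))/2 = -1 + (½)*1 = -1 + ½ = -½ ≈ -0.50000)
E(T, F) = -36 - T + 9*I*√6 (E(T, F) = (-36 + 9*√2*√(-3)) - T = (-36 + 9*√2*(I*√3)) - T = (-36 + 9*I*√6) - T = -36 - T + 9*I*√6)
-981/E(42, B) - 3570/Z(-39)/4065 = -981/(-36 - 1*42 + 9*I*√6) - 3570/48/4065 = -981/(-36 - 42 + 9*I*√6) - 3570*1/48*(1/4065) = -981/(-78 + 9*I*√6) - 595/8*1/4065 = -981/(-78 + 9*I*√6) - 119/6504 = -119/6504 - 981/(-78 + 9*I*√6)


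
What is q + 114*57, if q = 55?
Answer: 6553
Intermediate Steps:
q + 114*57 = 55 + 114*57 = 55 + 6498 = 6553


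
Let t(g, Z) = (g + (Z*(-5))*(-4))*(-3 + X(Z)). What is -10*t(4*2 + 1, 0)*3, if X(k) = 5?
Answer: -540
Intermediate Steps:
t(g, Z) = 2*g + 40*Z (t(g, Z) = (g + (Z*(-5))*(-4))*(-3 + 5) = (g - 5*Z*(-4))*2 = (g + 20*Z)*2 = 2*g + 40*Z)
-10*t(4*2 + 1, 0)*3 = -10*(2*(4*2 + 1) + 40*0)*3 = -10*(2*(8 + 1) + 0)*3 = -10*(2*9 + 0)*3 = -10*(18 + 0)*3 = -10*18*3 = -180*3 = -540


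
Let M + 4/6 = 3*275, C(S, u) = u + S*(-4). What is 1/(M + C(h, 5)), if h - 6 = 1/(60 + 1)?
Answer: 183/147364 ≈ 0.0012418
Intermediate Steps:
h = 367/61 (h = 6 + 1/(60 + 1) = 6 + 1/61 = 367/61 ≈ 6.0164)
C(S, u) = u - 4*S
M = 2473/3 (M = -⅔ + 3*275 = -⅔ + 825 = 2473/3 ≈ 824.33)
1/(M + C(h, 5)) = 1/(2473/3 + (5 - 4*367/61)) = 1/(2473/3 + (5 - 1468/61)) = 1/(2473/3 - 1163/61) = 1/(147364/183) = 183/147364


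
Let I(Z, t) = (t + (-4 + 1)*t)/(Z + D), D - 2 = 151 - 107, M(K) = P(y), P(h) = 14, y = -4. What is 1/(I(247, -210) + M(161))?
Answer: 293/4522 ≈ 0.064794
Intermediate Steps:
M(K) = 14
D = 46 (D = 2 + (151 - 107) = 2 + 44 = 46)
I(Z, t) = -2*t/(46 + Z) (I(Z, t) = (t + (-4 + 1)*t)/(Z + 46) = (t - 3*t)/(46 + Z) = (-2*t)/(46 + Z) = -2*t/(46 + Z))
1/(I(247, -210) + M(161)) = 1/(-2*(-210)/(46 + 247) + 14) = 1/(-2*(-210)/293 + 14) = 1/(-2*(-210)*1/293 + 14) = 1/(420/293 + 14) = 1/(4522/293) = 293/4522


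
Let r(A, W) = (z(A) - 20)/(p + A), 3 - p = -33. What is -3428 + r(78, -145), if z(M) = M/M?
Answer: -20569/6 ≈ -3428.2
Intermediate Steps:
p = 36 (p = 3 - 1*(-33) = 3 + 33 = 36)
z(M) = 1
r(A, W) = -19/(36 + A) (r(A, W) = (1 - 20)/(36 + A) = -19/(36 + A))
-3428 + r(78, -145) = -3428 - 19/(36 + 78) = -3428 - 19/114 = -3428 - 19*1/114 = -3428 - 1/6 = -20569/6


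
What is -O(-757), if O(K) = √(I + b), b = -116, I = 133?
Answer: -√17 ≈ -4.1231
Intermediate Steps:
O(K) = √17 (O(K) = √(133 - 116) = √17)
-O(-757) = -√17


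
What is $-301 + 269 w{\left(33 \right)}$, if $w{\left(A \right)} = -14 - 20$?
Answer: $-9447$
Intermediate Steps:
$w{\left(A \right)} = -34$ ($w{\left(A \right)} = -14 - 20 = -34$)
$-301 + 269 w{\left(33 \right)} = -301 + 269 \left(-34\right) = -301 - 9146 = -9447$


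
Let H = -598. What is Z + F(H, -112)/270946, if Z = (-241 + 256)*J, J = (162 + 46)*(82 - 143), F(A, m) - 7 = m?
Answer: -51566442825/270946 ≈ -1.9032e+5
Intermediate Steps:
F(A, m) = 7 + m
J = -12688 (J = 208*(-61) = -12688)
Z = -190320 (Z = (-241 + 256)*(-12688) = 15*(-12688) = -190320)
Z + F(H, -112)/270946 = -190320 + (7 - 112)/270946 = -190320 - 105*1/270946 = -190320 - 105/270946 = -51566442825/270946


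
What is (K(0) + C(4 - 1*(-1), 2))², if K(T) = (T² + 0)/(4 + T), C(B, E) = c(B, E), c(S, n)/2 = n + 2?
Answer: 64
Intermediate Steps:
c(S, n) = 4 + 2*n (c(S, n) = 2*(n + 2) = 2*(2 + n) = 4 + 2*n)
C(B, E) = 4 + 2*E
K(T) = T²/(4 + T)
(K(0) + C(4 - 1*(-1), 2))² = (0²/(4 + 0) + (4 + 2*2))² = (0/4 + (4 + 4))² = (0*(¼) + 8)² = (0 + 8)² = 8² = 64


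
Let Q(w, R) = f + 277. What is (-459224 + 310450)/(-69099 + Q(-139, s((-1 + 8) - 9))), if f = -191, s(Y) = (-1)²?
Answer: 148774/69013 ≈ 2.1557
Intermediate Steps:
s(Y) = 1
Q(w, R) = 86 (Q(w, R) = -191 + 277 = 86)
(-459224 + 310450)/(-69099 + Q(-139, s((-1 + 8) - 9))) = (-459224 + 310450)/(-69099 + 86) = -148774/(-69013) = -148774*(-1/69013) = 148774/69013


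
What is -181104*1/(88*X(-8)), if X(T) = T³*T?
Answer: -1029/2048 ≈ -0.50244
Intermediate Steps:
X(T) = T⁴
-181104*1/(88*X(-8)) = -181104/((1*(-8)⁴)*88) = -181104/((1*4096)*88) = -181104/(4096*88) = -181104/360448 = -181104*1/360448 = -1029/2048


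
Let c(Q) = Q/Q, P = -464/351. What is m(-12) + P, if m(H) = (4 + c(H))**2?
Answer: 8311/351 ≈ 23.678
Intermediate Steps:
P = -464/351 (P = -464*1/351 = -464/351 ≈ -1.3219)
c(Q) = 1
m(H) = 25 (m(H) = (4 + 1)**2 = 5**2 = 25)
m(-12) + P = 25 - 464/351 = 8311/351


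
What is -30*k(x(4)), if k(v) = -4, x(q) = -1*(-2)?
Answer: 120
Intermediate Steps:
x(q) = 2
-30*k(x(4)) = -30*(-4) = 120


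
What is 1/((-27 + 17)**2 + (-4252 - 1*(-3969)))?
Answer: -1/183 ≈ -0.0054645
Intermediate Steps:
1/((-27 + 17)**2 + (-4252 - 1*(-3969))) = 1/((-10)**2 + (-4252 + 3969)) = 1/(100 - 283) = 1/(-183) = -1/183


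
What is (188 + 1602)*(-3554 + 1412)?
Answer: -3834180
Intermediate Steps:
(188 + 1602)*(-3554 + 1412) = 1790*(-2142) = -3834180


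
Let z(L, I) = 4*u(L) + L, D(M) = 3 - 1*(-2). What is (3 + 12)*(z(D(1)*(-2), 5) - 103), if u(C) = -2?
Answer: -1815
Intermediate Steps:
D(M) = 5 (D(M) = 3 + 2 = 5)
z(L, I) = -8 + L (z(L, I) = 4*(-2) + L = -8 + L)
(3 + 12)*(z(D(1)*(-2), 5) - 103) = (3 + 12)*((-8 + 5*(-2)) - 103) = 15*((-8 - 10) - 103) = 15*(-18 - 103) = 15*(-121) = -1815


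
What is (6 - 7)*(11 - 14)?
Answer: 3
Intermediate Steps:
(6 - 7)*(11 - 14) = -1*(-3) = 3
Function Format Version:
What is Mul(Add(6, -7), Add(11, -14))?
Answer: 3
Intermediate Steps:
Mul(Add(6, -7), Add(11, -14)) = Mul(-1, -3) = 3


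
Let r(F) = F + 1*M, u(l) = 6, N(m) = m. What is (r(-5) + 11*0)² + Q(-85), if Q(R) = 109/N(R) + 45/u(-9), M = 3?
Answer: 1737/170 ≈ 10.218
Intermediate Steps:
r(F) = 3 + F (r(F) = F + 1*3 = F + 3 = 3 + F)
Q(R) = 15/2 + 109/R (Q(R) = 109/R + 45/6 = 109/R + 45*(⅙) = 109/R + 15/2 = 15/2 + 109/R)
(r(-5) + 11*0)² + Q(-85) = ((3 - 5) + 11*0)² + (15/2 + 109/(-85)) = (-2 + 0)² + (15/2 + 109*(-1/85)) = (-2)² + (15/2 - 109/85) = 4 + 1057/170 = 1737/170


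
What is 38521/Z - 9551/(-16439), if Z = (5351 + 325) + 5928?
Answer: 769469/197268 ≈ 3.9006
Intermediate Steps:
Z = 11604 (Z = 5676 + 5928 = 11604)
38521/Z - 9551/(-16439) = 38521/11604 - 9551/(-16439) = 38521*(1/11604) - 9551*(-1/16439) = 38521/11604 + 9551/16439 = 769469/197268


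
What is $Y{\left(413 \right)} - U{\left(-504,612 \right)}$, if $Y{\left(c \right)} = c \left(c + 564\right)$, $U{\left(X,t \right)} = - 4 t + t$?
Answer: $405337$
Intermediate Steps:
$U{\left(X,t \right)} = - 3 t$
$Y{\left(c \right)} = c \left(564 + c\right)$
$Y{\left(413 \right)} - U{\left(-504,612 \right)} = 413 \left(564 + 413\right) - \left(-3\right) 612 = 413 \cdot 977 - -1836 = 403501 + 1836 = 405337$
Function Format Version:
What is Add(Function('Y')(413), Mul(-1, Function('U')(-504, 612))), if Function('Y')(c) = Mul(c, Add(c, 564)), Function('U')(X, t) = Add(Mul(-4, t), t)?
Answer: 405337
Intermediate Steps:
Function('U')(X, t) = Mul(-3, t)
Function('Y')(c) = Mul(c, Add(564, c))
Add(Function('Y')(413), Mul(-1, Function('U')(-504, 612))) = Add(Mul(413, Add(564, 413)), Mul(-1, Mul(-3, 612))) = Add(Mul(413, 977), Mul(-1, -1836)) = Add(403501, 1836) = 405337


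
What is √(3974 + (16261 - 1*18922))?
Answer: √1313 ≈ 36.235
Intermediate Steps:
√(3974 + (16261 - 1*18922)) = √(3974 + (16261 - 18922)) = √(3974 - 2661) = √1313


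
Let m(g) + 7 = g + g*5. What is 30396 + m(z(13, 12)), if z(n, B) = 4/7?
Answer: 212747/7 ≈ 30392.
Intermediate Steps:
z(n, B) = 4/7 (z(n, B) = 4*(⅐) = 4/7)
m(g) = -7 + 6*g (m(g) = -7 + (g + g*5) = -7 + (g + 5*g) = -7 + 6*g)
30396 + m(z(13, 12)) = 30396 + (-7 + 6*(4/7)) = 30396 + (-7 + 24/7) = 30396 - 25/7 = 212747/7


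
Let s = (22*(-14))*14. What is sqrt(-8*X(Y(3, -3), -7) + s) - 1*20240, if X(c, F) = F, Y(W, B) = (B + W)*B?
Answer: -20240 + 4*I*sqrt(266) ≈ -20240.0 + 65.238*I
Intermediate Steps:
s = -4312 (s = -308*14 = -4312)
Y(W, B) = B*(B + W)
sqrt(-8*X(Y(3, -3), -7) + s) - 1*20240 = sqrt(-8*(-7) - 4312) - 1*20240 = sqrt(56 - 4312) - 20240 = sqrt(-4256) - 20240 = 4*I*sqrt(266) - 20240 = -20240 + 4*I*sqrt(266)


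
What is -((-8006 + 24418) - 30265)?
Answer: 13853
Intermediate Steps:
-((-8006 + 24418) - 30265) = -(16412 - 30265) = -1*(-13853) = 13853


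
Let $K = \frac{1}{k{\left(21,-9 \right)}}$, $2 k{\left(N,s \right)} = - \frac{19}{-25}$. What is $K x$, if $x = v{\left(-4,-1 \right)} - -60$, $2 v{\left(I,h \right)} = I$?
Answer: $\frac{2900}{19} \approx 152.63$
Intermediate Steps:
$k{\left(N,s \right)} = \frac{19}{50}$ ($k{\left(N,s \right)} = \frac{\left(-19\right) \frac{1}{-25}}{2} = \frac{\left(-19\right) \left(- \frac{1}{25}\right)}{2} = \frac{1}{2} \cdot \frac{19}{25} = \frac{19}{50}$)
$v{\left(I,h \right)} = \frac{I}{2}$
$x = 58$ ($x = \frac{1}{2} \left(-4\right) - -60 = -2 + 60 = 58$)
$K = \frac{50}{19}$ ($K = \frac{1}{\frac{19}{50}} = \frac{50}{19} \approx 2.6316$)
$K x = \frac{50}{19} \cdot 58 = \frac{2900}{19}$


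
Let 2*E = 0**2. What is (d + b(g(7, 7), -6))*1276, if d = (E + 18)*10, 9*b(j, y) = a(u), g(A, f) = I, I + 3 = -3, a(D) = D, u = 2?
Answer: 2069672/9 ≈ 2.2996e+5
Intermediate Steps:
E = 0 (E = (1/2)*0**2 = (1/2)*0 = 0)
I = -6 (I = -3 - 3 = -6)
g(A, f) = -6
b(j, y) = 2/9 (b(j, y) = (1/9)*2 = 2/9)
d = 180 (d = (0 + 18)*10 = 18*10 = 180)
(d + b(g(7, 7), -6))*1276 = (180 + 2/9)*1276 = (1622/9)*1276 = 2069672/9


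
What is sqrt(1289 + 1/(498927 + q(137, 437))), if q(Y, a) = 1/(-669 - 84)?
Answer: sqrt(181935262594612538690)/375692030 ≈ 35.903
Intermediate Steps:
q(Y, a) = -1/753 (q(Y, a) = 1/(-753) = -1/753)
sqrt(1289 + 1/(498927 + q(137, 437))) = sqrt(1289 + 1/(498927 - 1/753)) = sqrt(1289 + 1/(375692030/753)) = sqrt(1289 + 753/375692030) = sqrt(484267027423/375692030) = sqrt(181935262594612538690)/375692030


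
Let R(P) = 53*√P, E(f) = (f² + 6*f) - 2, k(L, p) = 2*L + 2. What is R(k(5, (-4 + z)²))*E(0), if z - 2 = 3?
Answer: -212*√3 ≈ -367.19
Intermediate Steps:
z = 5 (z = 2 + 3 = 5)
k(L, p) = 2 + 2*L
E(f) = -2 + f² + 6*f
R(k(5, (-4 + z)²))*E(0) = (53*√(2 + 2*5))*(-2 + 0² + 6*0) = (53*√(2 + 10))*(-2 + 0 + 0) = (53*√12)*(-2) = (53*(2*√3))*(-2) = (106*√3)*(-2) = -212*√3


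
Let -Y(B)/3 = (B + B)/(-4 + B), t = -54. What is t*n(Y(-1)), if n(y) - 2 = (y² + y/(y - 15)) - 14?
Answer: 14156/25 ≈ 566.24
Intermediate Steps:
Y(B) = -6*B/(-4 + B) (Y(B) = -3*(B + B)/(-4 + B) = -3*2*B/(-4 + B) = -6*B/(-4 + B))
n(y) = -12 + y² + y/(-15 + y) (n(y) = 2 + ((y² + y/(y - 15)) - 14) = 2 + ((y² + y/(-15 + y)) - 14) = 2 + (-14 + y² + y/(-15 + y)) = -12 + y² + y/(-15 + y))
t*n(Y(-1)) = -54*(180 + (-6*(-1)/(-4 - 1))³ - 15*36/(-4 - 1)² - (-66)*(-1)/(-4 - 1))/(-15 - 6*(-1)/(-4 - 1)) = -54*(180 + (-6*(-1)/(-5))³ - 15*(-6*(-1)/(-5))² - (-66)*(-1)/(-5))/(-15 - 6*(-1)/(-5)) = -54*(180 + (-6*(-1)*(-⅕))³ - 15*(-6*(-1)*(-⅕))² - (-66)*(-1)*(-1)/5)/(-15 - 6*(-1)*(-⅕)) = -54*(180 + (-6/5)³ - 15*(-6/5)² - 11*(-6/5))/(-15 - 6/5) = -54*(180 - 216/125 - 15*36/25 + 66/5)/(-81/5) = -(-10)*(180 - 216/125 - 108/5 + 66/5)/3 = -(-10)*21234/(3*125) = -54*(-7078/675) = 14156/25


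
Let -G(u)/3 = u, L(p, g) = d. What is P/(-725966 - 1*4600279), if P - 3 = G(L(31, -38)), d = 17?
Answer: 16/1775415 ≈ 9.0120e-6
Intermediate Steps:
L(p, g) = 17
G(u) = -3*u
P = -48 (P = 3 - 3*17 = 3 - 51 = -48)
P/(-725966 - 1*4600279) = -48/(-725966 - 1*4600279) = -48/(-725966 - 4600279) = -48/(-5326245) = -48*(-1/5326245) = 16/1775415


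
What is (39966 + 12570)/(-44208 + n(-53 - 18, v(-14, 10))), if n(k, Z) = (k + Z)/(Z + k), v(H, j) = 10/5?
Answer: -52536/44207 ≈ -1.1884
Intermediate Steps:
v(H, j) = 2 (v(H, j) = 10*(⅕) = 2)
n(k, Z) = 1 (n(k, Z) = (Z + k)/(Z + k) = 1)
(39966 + 12570)/(-44208 + n(-53 - 18, v(-14, 10))) = (39966 + 12570)/(-44208 + 1) = 52536/(-44207) = 52536*(-1/44207) = -52536/44207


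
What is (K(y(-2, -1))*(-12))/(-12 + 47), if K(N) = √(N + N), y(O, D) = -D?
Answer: -12*√2/35 ≈ -0.48487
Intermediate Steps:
K(N) = √2*√N (K(N) = √(2*N) = √2*√N)
(K(y(-2, -1))*(-12))/(-12 + 47) = ((√2*√(-1*(-1)))*(-12))/(-12 + 47) = ((√2*√1)*(-12))/35 = ((√2*1)*(-12))*(1/35) = (√2*(-12))*(1/35) = -12*√2*(1/35) = -12*√2/35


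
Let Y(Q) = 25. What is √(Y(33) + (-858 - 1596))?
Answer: I*√2429 ≈ 49.285*I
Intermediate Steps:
√(Y(33) + (-858 - 1596)) = √(25 + (-858 - 1596)) = √(25 - 2454) = √(-2429) = I*√2429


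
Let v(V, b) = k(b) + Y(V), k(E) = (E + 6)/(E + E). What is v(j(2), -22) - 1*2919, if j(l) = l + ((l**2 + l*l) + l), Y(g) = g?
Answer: -31973/11 ≈ -2906.6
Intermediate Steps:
k(E) = (6 + E)/(2*E) (k(E) = (6 + E)/((2*E)) = (6 + E)*(1/(2*E)) = (6 + E)/(2*E))
j(l) = 2*l + 2*l**2 (j(l) = l + ((l**2 + l**2) + l) = l + (2*l**2 + l) = l + (l + 2*l**2) = 2*l + 2*l**2)
v(V, b) = V + (6 + b)/(2*b) (v(V, b) = (6 + b)/(2*b) + V = V + (6 + b)/(2*b))
v(j(2), -22) - 1*2919 = (1/2 + 2*2*(1 + 2) + 3/(-22)) - 1*2919 = (1/2 + 2*2*3 + 3*(-1/22)) - 2919 = (1/2 + 12 - 3/22) - 2919 = 136/11 - 2919 = -31973/11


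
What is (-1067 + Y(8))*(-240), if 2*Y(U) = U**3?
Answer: 194640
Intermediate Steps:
Y(U) = U**3/2
(-1067 + Y(8))*(-240) = (-1067 + (1/2)*8**3)*(-240) = (-1067 + (1/2)*512)*(-240) = (-1067 + 256)*(-240) = -811*(-240) = 194640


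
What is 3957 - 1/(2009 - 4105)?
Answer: 8293873/2096 ≈ 3957.0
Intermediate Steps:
3957 - 1/(2009 - 4105) = 3957 - 1/(-2096) = 3957 - 1*(-1/2096) = 3957 + 1/2096 = 8293873/2096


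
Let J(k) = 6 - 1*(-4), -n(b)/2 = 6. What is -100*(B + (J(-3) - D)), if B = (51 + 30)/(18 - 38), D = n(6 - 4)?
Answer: -1795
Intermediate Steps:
n(b) = -12 (n(b) = -2*6 = -12)
D = -12
B = -81/20 (B = 81/(-20) = 81*(-1/20) = -81/20 ≈ -4.0500)
J(k) = 10 (J(k) = 6 + 4 = 10)
-100*(B + (J(-3) - D)) = -100*(-81/20 + (10 - 1*(-12))) = -100*(-81/20 + (10 + 12)) = -100*(-81/20 + 22) = -100*359/20 = -1795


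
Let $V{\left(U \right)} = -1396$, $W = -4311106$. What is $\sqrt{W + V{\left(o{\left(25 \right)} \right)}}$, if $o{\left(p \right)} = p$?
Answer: $i \sqrt{4312502} \approx 2076.7 i$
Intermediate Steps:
$\sqrt{W + V{\left(o{\left(25 \right)} \right)}} = \sqrt{-4311106 - 1396} = \sqrt{-4312502} = i \sqrt{4312502}$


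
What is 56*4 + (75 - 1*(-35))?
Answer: 334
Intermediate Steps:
56*4 + (75 - 1*(-35)) = 224 + (75 + 35) = 224 + 110 = 334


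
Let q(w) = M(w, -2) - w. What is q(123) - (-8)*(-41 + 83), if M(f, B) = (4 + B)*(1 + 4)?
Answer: 223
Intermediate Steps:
M(f, B) = 20 + 5*B (M(f, B) = (4 + B)*5 = 20 + 5*B)
q(w) = 10 - w (q(w) = (20 + 5*(-2)) - w = (20 - 10) - w = 10 - w)
q(123) - (-8)*(-41 + 83) = (10 - 1*123) - (-8)*(-41 + 83) = (10 - 123) - (-8)*42 = -113 - 1*(-336) = -113 + 336 = 223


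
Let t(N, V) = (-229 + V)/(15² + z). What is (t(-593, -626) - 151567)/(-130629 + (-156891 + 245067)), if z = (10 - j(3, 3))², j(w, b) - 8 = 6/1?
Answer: 36528502/10231173 ≈ 3.5703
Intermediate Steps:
j(w, b) = 14 (j(w, b) = 8 + 6/1 = 8 + 6*1 = 8 + 6 = 14)
z = 16 (z = (10 - 1*14)² = (10 - 14)² = (-4)² = 16)
t(N, V) = -229/241 + V/241 (t(N, V) = (-229 + V)/(15² + 16) = (-229 + V)/(225 + 16) = (-229 + V)/241 = (-229 + V)*(1/241) = -229/241 + V/241)
(t(-593, -626) - 151567)/(-130629 + (-156891 + 245067)) = ((-229/241 + (1/241)*(-626)) - 151567)/(-130629 + (-156891 + 245067)) = ((-229/241 - 626/241) - 151567)/(-130629 + 88176) = (-855/241 - 151567)/(-42453) = -36528502/241*(-1/42453) = 36528502/10231173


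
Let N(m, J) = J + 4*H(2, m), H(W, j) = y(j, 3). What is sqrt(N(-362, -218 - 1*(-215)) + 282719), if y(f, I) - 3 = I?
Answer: 2*sqrt(70685) ≈ 531.73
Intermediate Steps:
y(f, I) = 3 + I
H(W, j) = 6 (H(W, j) = 3 + 3 = 6)
N(m, J) = 24 + J (N(m, J) = J + 4*6 = J + 24 = 24 + J)
sqrt(N(-362, -218 - 1*(-215)) + 282719) = sqrt((24 + (-218 - 1*(-215))) + 282719) = sqrt((24 + (-218 + 215)) + 282719) = sqrt((24 - 3) + 282719) = sqrt(21 + 282719) = sqrt(282740) = 2*sqrt(70685)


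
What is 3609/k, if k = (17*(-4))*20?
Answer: -3609/1360 ≈ -2.6537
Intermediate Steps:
k = -1360 (k = -68*20 = -1360)
3609/k = 3609/(-1360) = 3609*(-1/1360) = -3609/1360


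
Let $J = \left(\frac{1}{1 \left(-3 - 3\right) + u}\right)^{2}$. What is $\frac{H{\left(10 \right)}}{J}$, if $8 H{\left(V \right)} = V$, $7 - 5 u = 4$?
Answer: $\frac{729}{20} \approx 36.45$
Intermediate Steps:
$u = \frac{3}{5}$ ($u = \frac{7}{5} - \frac{4}{5} = \frac{3}{5} \approx 0.6$)
$H{\left(V \right)} = \frac{V}{8}$
$J = \frac{25}{729}$ ($J = \left(\frac{1}{1 \left(-3 - 3\right) + \frac{3}{5}}\right)^{2} = \left(\frac{1}{1 \left(-6\right) + \frac{3}{5}}\right)^{2} = \left(\frac{1}{-6 + \frac{3}{5}}\right)^{2} = \left(\frac{1}{- \frac{27}{5}}\right)^{2} = \left(- \frac{5}{27}\right)^{2} = \frac{25}{729} \approx 0.034294$)
$\frac{H{\left(10 \right)}}{J} = \frac{\frac{1}{8} \cdot 10}{\frac{25}{729}} = \frac{5}{4} \cdot \frac{729}{25} = \frac{729}{20}$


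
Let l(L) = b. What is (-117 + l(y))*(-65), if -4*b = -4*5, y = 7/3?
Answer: 7280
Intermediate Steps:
y = 7/3 (y = 7*(⅓) = 7/3 ≈ 2.3333)
b = 5 (b = -(-1)*5 = -¼*(-20) = 5)
l(L) = 5
(-117 + l(y))*(-65) = (-117 + 5)*(-65) = -112*(-65) = 7280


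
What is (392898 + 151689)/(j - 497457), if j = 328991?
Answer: -544587/168466 ≈ -3.2326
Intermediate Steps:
(392898 + 151689)/(j - 497457) = (392898 + 151689)/(328991 - 497457) = 544587/(-168466) = 544587*(-1/168466) = -544587/168466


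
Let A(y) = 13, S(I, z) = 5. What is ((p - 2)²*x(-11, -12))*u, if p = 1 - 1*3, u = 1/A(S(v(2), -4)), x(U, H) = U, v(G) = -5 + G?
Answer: -176/13 ≈ -13.538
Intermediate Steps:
u = 1/13 ≈ 0.076923
p = -2 (p = 1 - 3 = -2)
((p - 2)²*x(-11, -12))*u = ((-2 - 2)²*(-11))*(1/13) = ((-4)²*(-11))*(1/13) = (16*(-11))*(1/13) = -176*1/13 = -176/13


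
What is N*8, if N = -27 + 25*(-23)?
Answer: -4816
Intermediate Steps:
N = -602 (N = -27 - 575 = -602)
N*8 = -602*8 = -4816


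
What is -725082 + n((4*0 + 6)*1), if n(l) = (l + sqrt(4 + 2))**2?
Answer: -725040 + 12*sqrt(6) ≈ -7.2501e+5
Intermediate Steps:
n(l) = (l + sqrt(6))**2
-725082 + n((4*0 + 6)*1) = -725082 + ((4*0 + 6)*1 + sqrt(6))**2 = -725082 + ((0 + 6)*1 + sqrt(6))**2 = -725082 + (6*1 + sqrt(6))**2 = -725082 + (6 + sqrt(6))**2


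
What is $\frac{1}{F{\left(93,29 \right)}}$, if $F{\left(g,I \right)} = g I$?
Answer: $\frac{1}{2697} \approx 0.00037078$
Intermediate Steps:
$F{\left(g,I \right)} = I g$
$\frac{1}{F{\left(93,29 \right)}} = \frac{1}{29 \cdot 93} = \frac{1}{2697}$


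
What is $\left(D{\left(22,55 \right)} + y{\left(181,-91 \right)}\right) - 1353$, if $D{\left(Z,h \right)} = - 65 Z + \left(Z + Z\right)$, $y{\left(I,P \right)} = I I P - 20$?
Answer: $-2984010$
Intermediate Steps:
$y{\left(I,P \right)} = -20 + P I^{2}$ ($y{\left(I,P \right)} = I^{2} P - 20 = P I^{2} - 20 = -20 + P I^{2}$)
$D{\left(Z,h \right)} = - 63 Z$ ($D{\left(Z,h \right)} = - 65 Z + 2 Z = - 63 Z$)
$\left(D{\left(22,55 \right)} + y{\left(181,-91 \right)}\right) - 1353 = \left(\left(-63\right) 22 - \left(20 + 91 \cdot 181^{2}\right)\right) - 1353 = \left(-1386 - 2981271\right) - 1353 = -2982657 - 1353 = -2984010$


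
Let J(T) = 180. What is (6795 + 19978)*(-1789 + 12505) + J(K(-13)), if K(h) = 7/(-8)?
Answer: 286899648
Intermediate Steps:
K(h) = -7/8 (K(h) = 7*(-1/8) = -7/8)
(6795 + 19978)*(-1789 + 12505) + J(K(-13)) = (6795 + 19978)*(-1789 + 12505) + 180 = 26773*10716 + 180 = 286899468 + 180 = 286899648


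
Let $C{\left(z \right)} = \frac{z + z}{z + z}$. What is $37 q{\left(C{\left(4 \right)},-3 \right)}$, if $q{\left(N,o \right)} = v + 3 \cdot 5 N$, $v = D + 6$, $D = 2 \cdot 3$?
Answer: $999$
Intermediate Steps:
$D = 6$
$v = 12$ ($v = 6 + 6 = 12$)
$C{\left(z \right)} = 1$ ($C{\left(z \right)} = \frac{2 z}{2 z} = 2 z \frac{1}{2 z} = 1$)
$q{\left(N,o \right)} = 12 + 15 N$ ($q{\left(N,o \right)} = 12 + 3 \cdot 5 N = 12 + 15 N$)
$37 q{\left(C{\left(4 \right)},-3 \right)} = 37 \left(12 + 15 \cdot 1\right) = 37 \left(12 + 15\right) = 37 \cdot 27 = 999$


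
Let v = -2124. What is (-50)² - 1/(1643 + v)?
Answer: 1202501/481 ≈ 2500.0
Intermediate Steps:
(-50)² - 1/(1643 + v) = (-50)² - 1/(1643 - 2124) = 2500 - 1/(-481) = 2500 - 1*(-1/481) = 2500 + 1/481 = 1202501/481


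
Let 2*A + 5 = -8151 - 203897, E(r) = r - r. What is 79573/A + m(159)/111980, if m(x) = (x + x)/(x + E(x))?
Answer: -8910372487/11872847470 ≈ -0.75048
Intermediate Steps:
E(r) = 0
A = -212053/2 (A = -5/2 + (-8151 - 203897)/2 = -5/2 + (1/2)*(-212048) = -5/2 - 106024 = -212053/2 ≈ -1.0603e+5)
m(x) = 2 (m(x) = (x + x)/(x + 0) = (2*x)/x = 2)
79573/A + m(159)/111980 = 79573/(-212053/2) + 2/111980 = 79573*(-2/212053) + 2*(1/111980) = -159146/212053 + 1/55990 = -8910372487/11872847470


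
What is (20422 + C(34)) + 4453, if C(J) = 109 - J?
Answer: 24950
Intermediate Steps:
(20422 + C(34)) + 4453 = (20422 + (109 - 1*34)) + 4453 = (20422 + (109 - 34)) + 4453 = (20422 + 75) + 4453 = 20497 + 4453 = 24950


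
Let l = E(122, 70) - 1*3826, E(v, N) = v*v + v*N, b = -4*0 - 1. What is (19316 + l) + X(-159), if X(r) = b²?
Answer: 38915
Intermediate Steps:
b = -1 (b = 0 - 1 = -1)
E(v, N) = v² + N*v
X(r) = 1 (X(r) = (-1)² = 1)
l = 19598 (l = 122*(70 + 122) - 1*3826 = 122*192 - 3826 = 23424 - 3826 = 19598)
(19316 + l) + X(-159) = (19316 + 19598) + 1 = 38914 + 1 = 38915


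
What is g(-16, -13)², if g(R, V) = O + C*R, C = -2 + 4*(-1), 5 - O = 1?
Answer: 10000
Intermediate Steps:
O = 4 (O = 5 - 1*1 = 5 - 1 = 4)
C = -6 (C = -2 - 4 = -6)
g(R, V) = 4 - 6*R
g(-16, -13)² = (4 - 6*(-16))² = (4 + 96)² = 100² = 10000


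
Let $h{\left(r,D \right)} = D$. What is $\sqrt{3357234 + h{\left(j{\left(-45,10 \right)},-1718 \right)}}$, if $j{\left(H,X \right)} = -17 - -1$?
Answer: $2 \sqrt{838879} \approx 1831.8$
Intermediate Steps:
$j{\left(H,X \right)} = -16$ ($j{\left(H,X \right)} = -17 + 1 = -16$)
$\sqrt{3357234 + h{\left(j{\left(-45,10 \right)},-1718 \right)}} = \sqrt{3357234 - 1718} = \sqrt{3355516} = 2 \sqrt{838879}$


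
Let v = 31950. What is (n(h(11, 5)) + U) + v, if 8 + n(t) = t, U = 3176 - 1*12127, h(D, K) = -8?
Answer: 22983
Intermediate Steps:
U = -8951 (U = 3176 - 12127 = -8951)
n(t) = -8 + t
(n(h(11, 5)) + U) + v = ((-8 - 8) - 8951) + 31950 = (-16 - 8951) + 31950 = -8967 + 31950 = 22983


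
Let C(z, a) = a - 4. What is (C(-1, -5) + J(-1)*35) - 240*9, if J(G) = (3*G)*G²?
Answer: -2274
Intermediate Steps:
J(G) = 3*G³
C(z, a) = -4 + a
(C(-1, -5) + J(-1)*35) - 240*9 = ((-4 - 5) + (3*(-1)³)*35) - 240*9 = (-9 + (3*(-1))*35) - 1*2160 = (-9 - 3*35) - 2160 = (-9 - 105) - 2160 = -114 - 2160 = -2274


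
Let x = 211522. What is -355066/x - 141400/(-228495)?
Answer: -5122159487/4833171939 ≈ -1.0598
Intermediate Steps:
-355066/x - 141400/(-228495) = -355066/211522 - 141400/(-228495) = -355066*1/211522 - 141400*(-1/228495) = -177533/105761 + 28280/45699 = -5122159487/4833171939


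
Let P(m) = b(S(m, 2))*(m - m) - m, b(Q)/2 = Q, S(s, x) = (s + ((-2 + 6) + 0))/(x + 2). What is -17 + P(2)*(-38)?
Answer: 59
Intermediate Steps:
S(s, x) = (4 + s)/(2 + x) (S(s, x) = (s + (4 + 0))/(2 + x) = (s + 4)/(2 + x) = (4 + s)/(2 + x))
b(Q) = 2*Q
P(m) = -m (P(m) = (2*((4 + m)/(2 + 2)))*(m - m) - m = (2*((4 + m)/4))*0 - m = (2*(1 + m/4))*0 - m = (2 + m/2)*0 - m = 0 - m = -m)
-17 + P(2)*(-38) = -17 - 1*2*(-38) = -17 - 2*(-38) = -17 + 76 = 59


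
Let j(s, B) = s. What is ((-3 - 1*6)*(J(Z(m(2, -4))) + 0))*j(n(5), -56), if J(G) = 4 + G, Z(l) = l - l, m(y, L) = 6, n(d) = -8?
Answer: 288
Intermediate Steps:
Z(l) = 0
((-3 - 1*6)*(J(Z(m(2, -4))) + 0))*j(n(5), -56) = ((-3 - 1*6)*((4 + 0) + 0))*(-8) = ((-3 - 6)*(4 + 0))*(-8) = -9*4*(-8) = -36*(-8) = 288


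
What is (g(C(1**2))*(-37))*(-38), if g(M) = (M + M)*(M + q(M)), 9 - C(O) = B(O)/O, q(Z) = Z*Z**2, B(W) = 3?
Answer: 3745584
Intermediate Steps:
q(Z) = Z**3
C(O) = 9 - 3/O
g(M) = 2*M*(M + M**3) (g(M) = (M + M)*(M + M**3) = (2*M)*(M + M**3) = 2*M*(M + M**3))
(g(C(1**2))*(-37))*(-38) = ((2*(9 - 3/(1**2))**2*(1 + (9 - 3/(1**2))**2))*(-37))*(-38) = ((2*(9 - 3/1)**2*(1 + (9 - 3/1)**2))*(-37))*(-38) = ((2*(9 - 3*1)**2*(1 + (9 - 3*1)**2))*(-37))*(-38) = ((2*(9 - 3)**2*(1 + (9 - 3)**2))*(-37))*(-38) = ((2*6**2*(1 + 6**2))*(-37))*(-38) = ((2*36*(1 + 36))*(-37))*(-38) = ((2*36*37)*(-37))*(-38) = (2664*(-37))*(-38) = -98568*(-38) = 3745584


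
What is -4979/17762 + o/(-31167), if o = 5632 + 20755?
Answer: -623866387/553588254 ≈ -1.1269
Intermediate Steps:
o = 26387
-4979/17762 + o/(-31167) = -4979/17762 + 26387/(-31167) = -4979*1/17762 + 26387*(-1/31167) = -4979/17762 - 26387/31167 = -623866387/553588254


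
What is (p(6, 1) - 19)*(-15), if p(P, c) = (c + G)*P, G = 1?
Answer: 105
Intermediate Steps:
p(P, c) = P*(1 + c) (p(P, c) = (c + 1)*P = (1 + c)*P = P*(1 + c))
(p(6, 1) - 19)*(-15) = (6*(1 + 1) - 19)*(-15) = (6*2 - 19)*(-15) = (12 - 19)*(-15) = -7*(-15) = 105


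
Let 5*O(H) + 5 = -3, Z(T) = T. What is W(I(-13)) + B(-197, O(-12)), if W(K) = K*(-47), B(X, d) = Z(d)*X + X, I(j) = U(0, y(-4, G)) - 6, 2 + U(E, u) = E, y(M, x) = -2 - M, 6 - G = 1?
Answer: 2471/5 ≈ 494.20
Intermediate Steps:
O(H) = -8/5 (O(H) = -1 + (⅕)*(-3) = -1 - ⅗ = -8/5)
G = 5 (G = 6 - 1*1 = 6 - 1 = 5)
U(E, u) = -2 + E
I(j) = -8 (I(j) = (-2 + 0) - 6 = -2 - 6 = -8)
B(X, d) = X + X*d (B(X, d) = d*X + X = X*d + X = X + X*d)
W(K) = -47*K
W(I(-13)) + B(-197, O(-12)) = -47*(-8) - 197*(1 - 8/5) = 376 - 197*(-⅗) = 376 + 591/5 = 2471/5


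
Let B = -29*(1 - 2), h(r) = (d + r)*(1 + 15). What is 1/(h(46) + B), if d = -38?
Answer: 1/157 ≈ 0.0063694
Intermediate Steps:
h(r) = -608 + 16*r (h(r) = (-38 + r)*(1 + 15) = (-38 + r)*16 = -608 + 16*r)
B = 29 (B = -29*(-1) = 29)
1/(h(46) + B) = 1/((-608 + 16*46) + 29) = 1/((-608 + 736) + 29) = 1/(128 + 29) = 1/157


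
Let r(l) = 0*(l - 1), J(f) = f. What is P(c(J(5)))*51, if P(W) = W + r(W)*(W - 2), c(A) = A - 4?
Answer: 51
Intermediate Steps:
c(A) = -4 + A
r(l) = 0 (r(l) = 0*(-1 + l) = 0)
P(W) = W (P(W) = W + 0*(W - 2) = W + 0*(-2 + W) = W + 0 = W)
P(c(J(5)))*51 = (-4 + 5)*51 = 1*51 = 51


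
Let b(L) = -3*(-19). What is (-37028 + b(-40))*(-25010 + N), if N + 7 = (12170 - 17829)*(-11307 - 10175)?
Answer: -4493515269991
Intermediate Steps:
b(L) = 57
N = 121566631 (N = -7 + (12170 - 17829)*(-11307 - 10175) = -7 - 5659*(-21482) = -7 + 121566638 = 121566631)
(-37028 + b(-40))*(-25010 + N) = (-37028 + 57)*(-25010 + 121566631) = -36971*121541621 = -4493515269991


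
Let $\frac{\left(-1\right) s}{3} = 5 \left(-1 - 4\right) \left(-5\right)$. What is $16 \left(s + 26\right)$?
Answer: $-5584$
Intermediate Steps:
$s = -375$ ($s = - 3 \cdot 5 \left(-1 - 4\right) \left(-5\right) = - 3 \cdot 5 \left(-5\right) \left(-5\right) = - 3 \left(\left(-25\right) \left(-5\right)\right) = \left(-3\right) 125 = -375$)
$16 \left(s + 26\right) = 16 \left(-375 + 26\right) = 16 \left(-349\right) = -5584$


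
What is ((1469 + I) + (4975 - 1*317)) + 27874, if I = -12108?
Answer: 21893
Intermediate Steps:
((1469 + I) + (4975 - 1*317)) + 27874 = ((1469 - 12108) + (4975 - 1*317)) + 27874 = (-10639 + (4975 - 317)) + 27874 = (-10639 + 4658) + 27874 = -5981 + 27874 = 21893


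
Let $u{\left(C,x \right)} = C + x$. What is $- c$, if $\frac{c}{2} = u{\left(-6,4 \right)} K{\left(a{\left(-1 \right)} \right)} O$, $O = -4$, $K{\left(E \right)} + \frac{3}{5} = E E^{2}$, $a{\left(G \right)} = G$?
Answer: $\frac{128}{5} \approx 25.6$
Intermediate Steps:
$K{\left(E \right)} = - \frac{3}{5} + E^{3}$ ($K{\left(E \right)} = - \frac{3}{5} + E E^{2} = - \frac{3}{5} + E^{3}$)
$c = - \frac{128}{5}$ ($c = 2 \left(-6 + 4\right) \left(- \frac{3}{5} + \left(-1\right)^{3}\right) \left(-4\right) = 2 - 2 \left(- \frac{3}{5} - 1\right) \left(-4\right) = 2 \left(-2\right) \left(- \frac{8}{5}\right) \left(-4\right) = 2 \cdot \frac{16}{5} \left(-4\right) = 2 \left(- \frac{64}{5}\right) = - \frac{128}{5} \approx -25.6$)
$- c = \left(-1\right) \left(- \frac{128}{5}\right) = \frac{128}{5}$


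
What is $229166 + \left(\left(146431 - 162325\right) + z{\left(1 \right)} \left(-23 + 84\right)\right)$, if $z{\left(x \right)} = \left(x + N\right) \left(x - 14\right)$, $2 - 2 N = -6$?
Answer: $209307$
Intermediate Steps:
$N = 4$ ($N = 1 - -3 = 1 + 3 = 4$)
$z{\left(x \right)} = \left(-14 + x\right) \left(4 + x\right)$ ($z{\left(x \right)} = \left(x + 4\right) \left(x - 14\right) = \left(4 + x\right) \left(-14 + x\right) = \left(-14 + x\right) \left(4 + x\right)$)
$229166 + \left(\left(146431 - 162325\right) + z{\left(1 \right)} \left(-23 + 84\right)\right) = 229166 + \left(\left(146431 - 162325\right) + \left(-56 + 1^{2} - 10\right) \left(-23 + 84\right)\right) = 229166 - \left(15894 - \left(-56 + 1 - 10\right) 61\right) = 229166 - 19859 = 209307$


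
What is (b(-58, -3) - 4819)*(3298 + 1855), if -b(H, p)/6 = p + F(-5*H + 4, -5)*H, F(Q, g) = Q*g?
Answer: -2660808233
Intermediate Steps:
b(H, p) = -6*p - 6*H*(-20 + 25*H) (b(H, p) = -6*(p + ((-5*H + 4)*(-5))*H) = -6*(p + ((4 - 5*H)*(-5))*H) = -6*(p + (-20 + 25*H)*H) = -6*(p + H*(-20 + 25*H)) = -6*p - 6*H*(-20 + 25*H))
(b(-58, -3) - 4819)*(3298 + 1855) = ((-150*(-58)² - 6*(-3) + 120*(-58)) - 4819)*(3298 + 1855) = ((-150*3364 + 18 - 6960) - 4819)*5153 = ((-504600 + 18 - 6960) - 4819)*5153 = (-511542 - 4819)*5153 = -516361*5153 = -2660808233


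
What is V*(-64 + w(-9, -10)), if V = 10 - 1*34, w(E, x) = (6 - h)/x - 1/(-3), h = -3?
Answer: 7748/5 ≈ 1549.6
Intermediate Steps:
w(E, x) = 1/3 + 9/x (w(E, x) = (6 - 1*(-3))/x - 1/(-3) = (6 + 3)/x - 1*(-1/3) = 9/x + 1/3 = 1/3 + 9/x)
V = -24 (V = 10 - 34 = -24)
V*(-64 + w(-9, -10)) = -24*(-64 + (1/3)*(27 - 10)/(-10)) = -24*(-64 + (1/3)*(-1/10)*17) = -24*(-64 - 17/30) = -24*(-1937/30) = 7748/5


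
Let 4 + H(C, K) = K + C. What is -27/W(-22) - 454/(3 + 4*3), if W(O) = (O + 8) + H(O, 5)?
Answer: -3097/105 ≈ -29.495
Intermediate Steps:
H(C, K) = -4 + C + K (H(C, K) = -4 + (K + C) = -4 + (C + K) = -4 + C + K)
W(O) = 9 + 2*O (W(O) = (O + 8) + (-4 + O + 5) = (8 + O) + (1 + O) = 9 + 2*O)
-27/W(-22) - 454/(3 + 4*3) = -27/(9 + 2*(-22)) - 454/(3 + 4*3) = -27/(9 - 44) - 454/(3 + 12) = -27/(-35) - 454/15 = -27*(-1/35) - 454*1/15 = 27/35 - 454/15 = -3097/105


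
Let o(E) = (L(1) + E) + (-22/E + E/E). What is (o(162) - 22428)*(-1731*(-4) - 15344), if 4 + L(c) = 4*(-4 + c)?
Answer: 15196180240/81 ≈ 1.8761e+8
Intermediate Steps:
L(c) = -20 + 4*c (L(c) = -4 + 4*(-4 + c) = -4 + (-16 + 4*c) = -20 + 4*c)
o(E) = -15 + E - 22/E (o(E) = ((-20 + 4*1) + E) + (-22/E + E/E) = ((-20 + 4) + E) + (-22/E + 1) = (-16 + E) + (1 - 22/E) = -15 + E - 22/E)
(o(162) - 22428)*(-1731*(-4) - 15344) = ((-15 + 162 - 22/162) - 22428)*(-1731*(-4) - 15344) = ((-15 + 162 - 22*1/162) - 22428)*(6924 - 15344) = ((-15 + 162 - 11/81) - 22428)*(-8420) = (11896/81 - 22428)*(-8420) = -1804772/81*(-8420) = 15196180240/81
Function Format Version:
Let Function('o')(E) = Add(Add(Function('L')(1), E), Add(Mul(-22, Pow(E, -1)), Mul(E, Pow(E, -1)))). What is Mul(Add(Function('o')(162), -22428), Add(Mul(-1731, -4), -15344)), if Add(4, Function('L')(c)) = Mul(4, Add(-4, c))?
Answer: Rational(15196180240, 81) ≈ 1.8761e+8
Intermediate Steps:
Function('L')(c) = Add(-20, Mul(4, c)) (Function('L')(c) = Add(-4, Mul(4, Add(-4, c))) = Add(-4, Add(-16, Mul(4, c))) = Add(-20, Mul(4, c)))
Function('o')(E) = Add(-15, E, Mul(-22, Pow(E, -1))) (Function('o')(E) = Add(Add(Add(-20, Mul(4, 1)), E), Add(Mul(-22, Pow(E, -1)), Mul(E, Pow(E, -1)))) = Add(Add(Add(-20, 4), E), Add(Mul(-22, Pow(E, -1)), 1)) = Add(Add(-16, E), Add(1, Mul(-22, Pow(E, -1)))) = Add(-15, E, Mul(-22, Pow(E, -1))))
Mul(Add(Function('o')(162), -22428), Add(Mul(-1731, -4), -15344)) = Mul(Add(Add(-15, 162, Mul(-22, Pow(162, -1))), -22428), Add(Mul(-1731, -4), -15344)) = Mul(Add(Add(-15, 162, Mul(-22, Rational(1, 162))), -22428), Add(6924, -15344)) = Mul(Add(Add(-15, 162, Rational(-11, 81)), -22428), -8420) = Mul(Add(Rational(11896, 81), -22428), -8420) = Mul(Rational(-1804772, 81), -8420) = Rational(15196180240, 81)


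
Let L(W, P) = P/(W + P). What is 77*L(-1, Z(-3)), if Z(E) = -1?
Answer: 77/2 ≈ 38.500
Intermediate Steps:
L(W, P) = P/(P + W)
77*L(-1, Z(-3)) = 77*(-1/(-1 - 1)) = 77*(-1/(-2)) = 77*(-1*(-½)) = 77*(½) = 77/2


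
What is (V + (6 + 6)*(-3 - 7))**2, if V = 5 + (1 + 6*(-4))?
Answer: 19044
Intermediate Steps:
V = -18 (V = 5 + (1 - 24) = 5 - 23 = -18)
(V + (6 + 6)*(-3 - 7))**2 = (-18 + (6 + 6)*(-3 - 7))**2 = (-18 + 12*(-10))**2 = (-18 - 120)**2 = (-138)**2 = 19044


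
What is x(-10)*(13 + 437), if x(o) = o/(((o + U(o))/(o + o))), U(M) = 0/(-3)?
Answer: -9000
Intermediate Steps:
U(M) = 0 (U(M) = 0*(-⅓) = 0)
x(o) = 2*o (x(o) = o/(((o + 0)/(o + o))) = o/((o/((2*o)))) = o/((o*(1/(2*o)))) = o/(½) = o*2 = 2*o)
x(-10)*(13 + 437) = (2*(-10))*(13 + 437) = -20*450 = -9000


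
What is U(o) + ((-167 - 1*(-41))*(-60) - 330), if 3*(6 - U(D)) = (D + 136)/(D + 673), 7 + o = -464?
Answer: 4385351/606 ≈ 7236.6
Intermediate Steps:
o = -471 (o = -7 - 464 = -471)
U(D) = 6 - (136 + D)/(3*(673 + D)) (U(D) = 6 - (D + 136)/(3*(D + 673)) = 6 - (136 + D)/(3*(673 + D)))
U(o) + ((-167 - 1*(-41))*(-60) - 330) = (11978 + 17*(-471))/(3*(673 - 471)) + ((-167 - 1*(-41))*(-60) - 330) = (⅓)*(11978 - 8007)/202 + ((-167 + 41)*(-60) - 330) = (⅓)*(1/202)*3971 + (-126*(-60) - 330) = 3971/606 + (7560 - 330) = 3971/606 + 7230 = 4385351/606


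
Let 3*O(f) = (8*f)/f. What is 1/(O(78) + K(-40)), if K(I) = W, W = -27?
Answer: -3/73 ≈ -0.041096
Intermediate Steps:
O(f) = 8/3 (O(f) = ((8*f)/f)/3 = (⅓)*8 = 8/3)
K(I) = -27
1/(O(78) + K(-40)) = 1/(8/3 - 27) = 1/(-73/3) = -3/73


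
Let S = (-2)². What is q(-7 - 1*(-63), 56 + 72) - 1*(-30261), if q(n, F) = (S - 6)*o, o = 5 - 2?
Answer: 30255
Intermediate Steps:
o = 3
S = 4
q(n, F) = -6 (q(n, F) = (4 - 6)*3 = -2*3 = -6)
q(-7 - 1*(-63), 56 + 72) - 1*(-30261) = -6 - 1*(-30261) = -6 + 30261 = 30255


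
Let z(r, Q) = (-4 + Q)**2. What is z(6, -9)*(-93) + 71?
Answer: -15646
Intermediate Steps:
z(6, -9)*(-93) + 71 = (-4 - 9)**2*(-93) + 71 = (-13)**2*(-93) + 71 = 169*(-93) + 71 = -15717 + 71 = -15646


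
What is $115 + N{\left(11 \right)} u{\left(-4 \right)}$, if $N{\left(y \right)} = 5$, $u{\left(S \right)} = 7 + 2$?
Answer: $160$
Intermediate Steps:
$u{\left(S \right)} = 9$
$115 + N{\left(11 \right)} u{\left(-4 \right)} = 115 + 5 \cdot 9 = 115 + 45 = 160$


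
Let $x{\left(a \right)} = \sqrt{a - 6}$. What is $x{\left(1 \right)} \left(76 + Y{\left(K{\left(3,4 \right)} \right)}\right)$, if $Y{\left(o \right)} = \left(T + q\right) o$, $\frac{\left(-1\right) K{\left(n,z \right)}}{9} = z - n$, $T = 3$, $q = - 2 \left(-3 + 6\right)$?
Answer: $103 i \sqrt{5} \approx 230.31 i$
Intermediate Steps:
$q = -6$ ($q = \left(-2\right) 3 = -6$)
$K{\left(n,z \right)} = - 9 z + 9 n$ ($K{\left(n,z \right)} = - 9 \left(z - n\right) = - 9 z + 9 n$)
$x{\left(a \right)} = \sqrt{-6 + a}$
$Y{\left(o \right)} = - 3 o$ ($Y{\left(o \right)} = \left(3 - 6\right) o = - 3 o$)
$x{\left(1 \right)} \left(76 + Y{\left(K{\left(3,4 \right)} \right)}\right) = \sqrt{-6 + 1} \left(76 - 3 \left(\left(-9\right) 4 + 9 \cdot 3\right)\right) = \sqrt{-5} \left(76 - 3 \left(-36 + 27\right)\right) = i \sqrt{5} \left(76 - -27\right) = i \sqrt{5} \left(76 + 27\right) = i \sqrt{5} \cdot 103 = 103 i \sqrt{5}$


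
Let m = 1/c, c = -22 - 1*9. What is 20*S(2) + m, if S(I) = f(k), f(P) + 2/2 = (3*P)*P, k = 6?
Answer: 66339/31 ≈ 2140.0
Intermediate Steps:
c = -31 (c = -22 - 9 = -31)
f(P) = -1 + 3*P**2 (f(P) = -1 + (3*P)*P = -1 + 3*P**2)
S(I) = 107 (S(I) = -1 + 3*6**2 = -1 + 3*36 = -1 + 108 = 107)
m = -1/31 (m = 1/(-31) = -1/31 ≈ -0.032258)
20*S(2) + m = 20*107 - 1/31 = 2140 - 1/31 = 66339/31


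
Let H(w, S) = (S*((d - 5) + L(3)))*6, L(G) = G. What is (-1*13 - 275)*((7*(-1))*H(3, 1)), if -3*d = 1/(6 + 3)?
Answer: -24640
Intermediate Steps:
d = -1/27 (d = -1/(3*(6 + 3)) = -⅓/9 = -⅓*⅑ = -1/27 ≈ -0.037037)
H(w, S) = -110*S/9 (H(w, S) = (S*((-1/27 - 5) + 3))*6 = (S*(-136/27 + 3))*6 = (S*(-55/27))*6 = -55*S/27*6 = -110*S/9)
(-1*13 - 275)*((7*(-1))*H(3, 1)) = (-1*13 - 275)*((7*(-1))*(-110/9*1)) = (-13 - 275)*(-7*(-110/9)) = -288*770/9 = -24640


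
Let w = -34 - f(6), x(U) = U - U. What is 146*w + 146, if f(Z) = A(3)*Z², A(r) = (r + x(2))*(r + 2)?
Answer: -83658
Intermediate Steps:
x(U) = 0
A(r) = r*(2 + r) (A(r) = (r + 0)*(r + 2) = r*(2 + r))
f(Z) = 15*Z² (f(Z) = (3*(2 + 3))*Z² = (3*5)*Z² = 15*Z²)
w = -574 (w = -34 - 15*6² = -34 - 15*36 = -34 - 1*540 = -34 - 540 = -574)
146*w + 146 = 146*(-574) + 146 = -83804 + 146 = -83658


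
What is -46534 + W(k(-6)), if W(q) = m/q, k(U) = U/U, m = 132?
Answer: -46402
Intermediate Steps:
k(U) = 1
W(q) = 132/q
-46534 + W(k(-6)) = -46534 + 132/1 = -46534 + 132*1 = -46534 + 132 = -46402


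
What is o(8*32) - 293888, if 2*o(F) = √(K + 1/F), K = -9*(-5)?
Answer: -293888 + √11521/32 ≈ -2.9388e+5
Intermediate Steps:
K = 45
o(F) = √(45 + 1/F)/2
o(8*32) - 293888 = √(45 + 1/(8*32))/2 - 293888 = √(45 + 1/256)/2 - 293888 = √(11521/256)/2 - 293888 = (√11521/16)/2 - 293888 = √11521/32 - 293888 = -293888 + √11521/32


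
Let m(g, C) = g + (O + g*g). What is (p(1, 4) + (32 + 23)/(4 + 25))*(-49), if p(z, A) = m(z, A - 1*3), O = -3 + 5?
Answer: -8379/29 ≈ -288.93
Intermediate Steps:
O = 2
m(g, C) = 2 + g + g² (m(g, C) = g + (2 + g*g) = g + (2 + g²) = 2 + g + g²)
p(z, A) = 2 + z + z²
(p(1, 4) + (32 + 23)/(4 + 25))*(-49) = ((2 + 1 + 1²) + (32 + 23)/(4 + 25))*(-49) = ((2 + 1 + 1) + 55/29)*(-49) = (4 + 55*(1/29))*(-49) = (4 + 55/29)*(-49) = (171/29)*(-49) = -8379/29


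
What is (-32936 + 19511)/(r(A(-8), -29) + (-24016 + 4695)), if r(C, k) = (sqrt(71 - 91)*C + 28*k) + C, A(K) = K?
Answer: 90130975/135220387 - 71600*I*sqrt(5)/135220387 ≈ 0.66655 - 0.001184*I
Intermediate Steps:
r(C, k) = C + 28*k + 2*I*C*sqrt(5) (r(C, k) = (sqrt(-20)*C + 28*k) + C = ((2*I*sqrt(5))*C + 28*k) + C = (2*I*C*sqrt(5) + 28*k) + C = (28*k + 2*I*C*sqrt(5)) + C = C + 28*k + 2*I*C*sqrt(5))
(-32936 + 19511)/(r(A(-8), -29) + (-24016 + 4695)) = (-32936 + 19511)/((-8 + 28*(-29) + 2*I*(-8)*sqrt(5)) + (-24016 + 4695)) = -13425/((-8 - 812 - 16*I*sqrt(5)) - 19321) = -13425/((-820 - 16*I*sqrt(5)) - 19321) = -13425/(-20141 - 16*I*sqrt(5))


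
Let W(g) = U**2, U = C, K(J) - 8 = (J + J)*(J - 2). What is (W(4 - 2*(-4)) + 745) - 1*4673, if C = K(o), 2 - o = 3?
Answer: -3732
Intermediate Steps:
o = -1 (o = 2 - 1*3 = 2 - 3 = -1)
K(J) = 8 + 2*J*(-2 + J) (K(J) = 8 + (J + J)*(J - 2) = 8 + (2*J)*(-2 + J) = 8 + 2*J*(-2 + J))
C = 14 (C = 8 - 4*(-1) + 2*(-1)**2 = 8 + 4 + 2*1 = 8 + 4 + 2 = 14)
U = 14
W(g) = 196 (W(g) = 14**2 = 196)
(W(4 - 2*(-4)) + 745) - 1*4673 = (196 + 745) - 1*4673 = 941 - 4673 = -3732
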